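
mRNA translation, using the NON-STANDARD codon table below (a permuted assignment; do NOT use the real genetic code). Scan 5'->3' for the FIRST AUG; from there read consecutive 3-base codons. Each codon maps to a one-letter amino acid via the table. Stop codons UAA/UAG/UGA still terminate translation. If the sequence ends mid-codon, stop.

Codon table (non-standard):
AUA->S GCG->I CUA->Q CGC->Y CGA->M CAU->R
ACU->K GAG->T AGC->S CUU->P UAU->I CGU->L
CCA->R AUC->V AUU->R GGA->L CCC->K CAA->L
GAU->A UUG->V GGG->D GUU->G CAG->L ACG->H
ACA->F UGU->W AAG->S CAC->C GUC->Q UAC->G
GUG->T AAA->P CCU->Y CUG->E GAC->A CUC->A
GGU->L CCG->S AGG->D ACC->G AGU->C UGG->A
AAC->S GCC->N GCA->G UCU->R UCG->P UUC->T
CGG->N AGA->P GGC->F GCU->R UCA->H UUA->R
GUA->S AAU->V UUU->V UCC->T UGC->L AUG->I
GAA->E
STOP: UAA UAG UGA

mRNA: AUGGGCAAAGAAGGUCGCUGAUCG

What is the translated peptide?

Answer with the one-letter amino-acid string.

Answer: IFPELY

Derivation:
start AUG at pos 0
pos 0: AUG -> I; peptide=I
pos 3: GGC -> F; peptide=IF
pos 6: AAA -> P; peptide=IFP
pos 9: GAA -> E; peptide=IFPE
pos 12: GGU -> L; peptide=IFPEL
pos 15: CGC -> Y; peptide=IFPELY
pos 18: UGA -> STOP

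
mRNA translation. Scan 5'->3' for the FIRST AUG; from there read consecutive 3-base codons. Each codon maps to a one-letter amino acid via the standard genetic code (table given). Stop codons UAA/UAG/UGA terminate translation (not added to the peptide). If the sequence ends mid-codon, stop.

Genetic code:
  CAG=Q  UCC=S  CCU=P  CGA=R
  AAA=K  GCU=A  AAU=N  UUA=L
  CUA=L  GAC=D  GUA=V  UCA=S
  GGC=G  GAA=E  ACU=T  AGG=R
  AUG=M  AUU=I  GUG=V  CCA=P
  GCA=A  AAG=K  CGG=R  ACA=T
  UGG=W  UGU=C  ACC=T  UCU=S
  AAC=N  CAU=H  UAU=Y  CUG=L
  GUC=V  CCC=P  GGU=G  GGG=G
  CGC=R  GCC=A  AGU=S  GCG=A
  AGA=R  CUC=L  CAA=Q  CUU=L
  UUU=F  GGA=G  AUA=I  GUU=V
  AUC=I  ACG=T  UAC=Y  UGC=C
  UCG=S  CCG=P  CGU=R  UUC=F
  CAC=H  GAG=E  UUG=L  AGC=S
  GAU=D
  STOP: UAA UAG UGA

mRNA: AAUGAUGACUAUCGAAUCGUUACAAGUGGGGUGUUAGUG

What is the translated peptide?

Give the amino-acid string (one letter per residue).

Answer: MMTIESLQVGC

Derivation:
start AUG at pos 1
pos 1: AUG -> M; peptide=M
pos 4: AUG -> M; peptide=MM
pos 7: ACU -> T; peptide=MMT
pos 10: AUC -> I; peptide=MMTI
pos 13: GAA -> E; peptide=MMTIE
pos 16: UCG -> S; peptide=MMTIES
pos 19: UUA -> L; peptide=MMTIESL
pos 22: CAA -> Q; peptide=MMTIESLQ
pos 25: GUG -> V; peptide=MMTIESLQV
pos 28: GGG -> G; peptide=MMTIESLQVG
pos 31: UGU -> C; peptide=MMTIESLQVGC
pos 34: UAG -> STOP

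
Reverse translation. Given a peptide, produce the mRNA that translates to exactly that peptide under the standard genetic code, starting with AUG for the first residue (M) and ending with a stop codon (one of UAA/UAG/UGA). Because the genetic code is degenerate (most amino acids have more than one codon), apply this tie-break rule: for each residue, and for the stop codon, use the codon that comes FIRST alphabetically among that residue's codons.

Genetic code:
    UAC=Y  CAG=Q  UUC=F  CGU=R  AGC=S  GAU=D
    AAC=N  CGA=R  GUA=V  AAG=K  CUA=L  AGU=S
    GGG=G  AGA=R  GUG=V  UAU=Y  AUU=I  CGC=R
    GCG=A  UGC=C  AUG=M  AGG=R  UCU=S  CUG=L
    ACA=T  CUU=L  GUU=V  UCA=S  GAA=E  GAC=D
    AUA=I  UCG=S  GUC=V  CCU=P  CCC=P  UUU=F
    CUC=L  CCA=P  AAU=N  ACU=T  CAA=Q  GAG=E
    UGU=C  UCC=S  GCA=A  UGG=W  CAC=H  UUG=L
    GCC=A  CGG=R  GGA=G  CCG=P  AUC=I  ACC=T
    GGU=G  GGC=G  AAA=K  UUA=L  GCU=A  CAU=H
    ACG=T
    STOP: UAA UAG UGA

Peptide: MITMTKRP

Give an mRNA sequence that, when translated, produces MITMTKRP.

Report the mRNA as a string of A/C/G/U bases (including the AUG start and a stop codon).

residue 1: M -> AUG (start codon)
residue 2: I codons sorted = AUA,AUC,AUU -> pick first = AUA
residue 3: T codons sorted = ACA,ACC,ACG,ACU -> pick first = ACA
residue 4: M -> AUG (only codon)
residue 5: T codons sorted = ACA,ACC,ACG,ACU -> pick first = ACA
residue 6: K codons sorted = AAA,AAG -> pick first = AAA
residue 7: R codons sorted = AGA,AGG,CGA,CGC,CGG,CGU -> pick first = AGA
residue 8: P codons sorted = CCA,CCC,CCG,CCU -> pick first = CCA
terminator: stop codons sorted = UAA,UAG,UGA -> pick first = UAA

Answer: mRNA: AUGAUAACAAUGACAAAAAGACCAUAA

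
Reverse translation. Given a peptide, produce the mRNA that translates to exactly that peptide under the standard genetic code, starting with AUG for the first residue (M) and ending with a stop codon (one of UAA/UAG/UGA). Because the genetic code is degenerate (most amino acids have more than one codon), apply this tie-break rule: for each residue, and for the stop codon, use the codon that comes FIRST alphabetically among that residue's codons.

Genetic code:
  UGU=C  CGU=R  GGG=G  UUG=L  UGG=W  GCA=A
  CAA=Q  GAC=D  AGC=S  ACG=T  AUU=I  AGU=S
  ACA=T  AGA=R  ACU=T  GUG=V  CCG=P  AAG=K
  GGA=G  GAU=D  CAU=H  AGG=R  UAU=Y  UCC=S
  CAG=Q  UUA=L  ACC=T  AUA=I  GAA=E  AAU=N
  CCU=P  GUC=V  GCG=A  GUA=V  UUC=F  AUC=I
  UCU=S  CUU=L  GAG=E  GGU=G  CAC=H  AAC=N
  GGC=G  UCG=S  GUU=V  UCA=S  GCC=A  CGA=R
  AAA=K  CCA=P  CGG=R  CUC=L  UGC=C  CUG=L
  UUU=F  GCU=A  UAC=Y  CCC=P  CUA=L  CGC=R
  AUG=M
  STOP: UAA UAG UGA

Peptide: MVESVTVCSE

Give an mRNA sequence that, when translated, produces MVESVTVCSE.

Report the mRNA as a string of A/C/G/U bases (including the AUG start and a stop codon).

Answer: mRNA: AUGGUAGAAAGCGUAACAGUAUGCAGCGAAUAA

Derivation:
residue 1: M -> AUG (start codon)
residue 2: V codons sorted = GUA,GUC,GUG,GUU -> pick first = GUA
residue 3: E codons sorted = GAA,GAG -> pick first = GAA
residue 4: S codons sorted = AGC,AGU,UCA,UCC,UCG,UCU -> pick first = AGC
residue 5: V codons sorted = GUA,GUC,GUG,GUU -> pick first = GUA
residue 6: T codons sorted = ACA,ACC,ACG,ACU -> pick first = ACA
residue 7: V codons sorted = GUA,GUC,GUG,GUU -> pick first = GUA
residue 8: C codons sorted = UGC,UGU -> pick first = UGC
residue 9: S codons sorted = AGC,AGU,UCA,UCC,UCG,UCU -> pick first = AGC
residue 10: E codons sorted = GAA,GAG -> pick first = GAA
terminator: stop codons sorted = UAA,UAG,UGA -> pick first = UAA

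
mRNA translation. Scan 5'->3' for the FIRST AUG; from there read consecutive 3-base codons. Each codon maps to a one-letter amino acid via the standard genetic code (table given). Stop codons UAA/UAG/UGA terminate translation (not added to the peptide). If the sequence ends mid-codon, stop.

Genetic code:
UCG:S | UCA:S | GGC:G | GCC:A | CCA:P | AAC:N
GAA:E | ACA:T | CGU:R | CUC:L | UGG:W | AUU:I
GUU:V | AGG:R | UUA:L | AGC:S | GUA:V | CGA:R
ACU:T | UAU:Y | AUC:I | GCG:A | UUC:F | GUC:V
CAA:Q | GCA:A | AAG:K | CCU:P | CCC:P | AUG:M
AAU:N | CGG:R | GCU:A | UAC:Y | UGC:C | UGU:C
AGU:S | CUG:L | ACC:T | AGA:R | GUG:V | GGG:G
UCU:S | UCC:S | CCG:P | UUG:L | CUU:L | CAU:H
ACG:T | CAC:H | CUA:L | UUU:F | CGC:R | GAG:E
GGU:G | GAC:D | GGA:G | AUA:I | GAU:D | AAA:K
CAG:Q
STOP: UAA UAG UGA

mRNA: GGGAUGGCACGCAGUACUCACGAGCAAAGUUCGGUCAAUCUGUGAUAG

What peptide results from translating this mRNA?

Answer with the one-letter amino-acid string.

Answer: MARSTHEQSSVNL

Derivation:
start AUG at pos 3
pos 3: AUG -> M; peptide=M
pos 6: GCA -> A; peptide=MA
pos 9: CGC -> R; peptide=MAR
pos 12: AGU -> S; peptide=MARS
pos 15: ACU -> T; peptide=MARST
pos 18: CAC -> H; peptide=MARSTH
pos 21: GAG -> E; peptide=MARSTHE
pos 24: CAA -> Q; peptide=MARSTHEQ
pos 27: AGU -> S; peptide=MARSTHEQS
pos 30: UCG -> S; peptide=MARSTHEQSS
pos 33: GUC -> V; peptide=MARSTHEQSSV
pos 36: AAU -> N; peptide=MARSTHEQSSVN
pos 39: CUG -> L; peptide=MARSTHEQSSVNL
pos 42: UGA -> STOP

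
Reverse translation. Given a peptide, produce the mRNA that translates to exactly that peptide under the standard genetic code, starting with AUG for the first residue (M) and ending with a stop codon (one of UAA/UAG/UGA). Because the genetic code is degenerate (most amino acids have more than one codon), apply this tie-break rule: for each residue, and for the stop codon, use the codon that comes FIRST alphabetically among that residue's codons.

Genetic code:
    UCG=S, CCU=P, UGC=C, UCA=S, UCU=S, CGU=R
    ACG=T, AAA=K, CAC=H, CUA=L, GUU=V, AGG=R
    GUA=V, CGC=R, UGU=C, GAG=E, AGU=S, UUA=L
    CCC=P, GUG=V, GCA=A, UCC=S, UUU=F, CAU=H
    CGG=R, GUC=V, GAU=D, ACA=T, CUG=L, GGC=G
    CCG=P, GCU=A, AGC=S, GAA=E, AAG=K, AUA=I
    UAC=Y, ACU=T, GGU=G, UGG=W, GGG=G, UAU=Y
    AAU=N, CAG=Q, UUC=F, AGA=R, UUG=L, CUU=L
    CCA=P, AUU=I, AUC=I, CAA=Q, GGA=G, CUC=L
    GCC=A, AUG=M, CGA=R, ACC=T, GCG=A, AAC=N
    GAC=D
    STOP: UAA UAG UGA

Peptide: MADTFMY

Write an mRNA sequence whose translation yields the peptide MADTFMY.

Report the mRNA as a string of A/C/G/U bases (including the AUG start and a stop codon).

residue 1: M -> AUG (start codon)
residue 2: A codons sorted = GCA,GCC,GCG,GCU -> pick first = GCA
residue 3: D codons sorted = GAC,GAU -> pick first = GAC
residue 4: T codons sorted = ACA,ACC,ACG,ACU -> pick first = ACA
residue 5: F codons sorted = UUC,UUU -> pick first = UUC
residue 6: M -> AUG (only codon)
residue 7: Y codons sorted = UAC,UAU -> pick first = UAC
terminator: stop codons sorted = UAA,UAG,UGA -> pick first = UAA

Answer: mRNA: AUGGCAGACACAUUCAUGUACUAA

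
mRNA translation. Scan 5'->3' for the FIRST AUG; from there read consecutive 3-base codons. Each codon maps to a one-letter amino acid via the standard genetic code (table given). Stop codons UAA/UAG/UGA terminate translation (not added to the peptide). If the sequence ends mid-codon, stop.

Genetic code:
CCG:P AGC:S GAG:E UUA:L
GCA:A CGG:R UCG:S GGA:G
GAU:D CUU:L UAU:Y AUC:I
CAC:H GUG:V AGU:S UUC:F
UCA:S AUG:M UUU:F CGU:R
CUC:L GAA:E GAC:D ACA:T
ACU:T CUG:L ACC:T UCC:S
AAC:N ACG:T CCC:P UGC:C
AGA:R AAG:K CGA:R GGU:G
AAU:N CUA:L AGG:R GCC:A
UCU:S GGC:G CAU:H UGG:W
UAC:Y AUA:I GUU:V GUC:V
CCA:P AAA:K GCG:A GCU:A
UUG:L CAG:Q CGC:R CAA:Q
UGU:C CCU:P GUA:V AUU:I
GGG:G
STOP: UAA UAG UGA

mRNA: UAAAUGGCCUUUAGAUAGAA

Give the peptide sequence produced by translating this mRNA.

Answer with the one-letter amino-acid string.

start AUG at pos 3
pos 3: AUG -> M; peptide=M
pos 6: GCC -> A; peptide=MA
pos 9: UUU -> F; peptide=MAF
pos 12: AGA -> R; peptide=MAFR
pos 15: UAG -> STOP

Answer: MAFR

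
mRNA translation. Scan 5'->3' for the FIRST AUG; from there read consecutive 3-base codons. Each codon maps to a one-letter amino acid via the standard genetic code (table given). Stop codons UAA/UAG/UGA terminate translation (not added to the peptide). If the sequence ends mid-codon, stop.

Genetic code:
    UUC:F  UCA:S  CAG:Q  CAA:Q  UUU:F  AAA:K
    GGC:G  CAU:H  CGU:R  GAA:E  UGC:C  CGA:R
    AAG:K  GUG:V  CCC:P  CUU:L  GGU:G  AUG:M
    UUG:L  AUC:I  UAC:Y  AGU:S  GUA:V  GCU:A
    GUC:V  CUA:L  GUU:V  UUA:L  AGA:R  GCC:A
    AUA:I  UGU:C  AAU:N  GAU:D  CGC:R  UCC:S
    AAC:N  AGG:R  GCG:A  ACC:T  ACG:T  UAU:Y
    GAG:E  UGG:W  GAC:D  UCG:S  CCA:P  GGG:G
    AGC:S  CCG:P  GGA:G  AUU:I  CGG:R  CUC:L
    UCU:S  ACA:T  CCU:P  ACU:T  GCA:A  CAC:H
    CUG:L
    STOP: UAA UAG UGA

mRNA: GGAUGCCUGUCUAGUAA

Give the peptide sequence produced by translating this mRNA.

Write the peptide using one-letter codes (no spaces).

Answer: MPV

Derivation:
start AUG at pos 2
pos 2: AUG -> M; peptide=M
pos 5: CCU -> P; peptide=MP
pos 8: GUC -> V; peptide=MPV
pos 11: UAG -> STOP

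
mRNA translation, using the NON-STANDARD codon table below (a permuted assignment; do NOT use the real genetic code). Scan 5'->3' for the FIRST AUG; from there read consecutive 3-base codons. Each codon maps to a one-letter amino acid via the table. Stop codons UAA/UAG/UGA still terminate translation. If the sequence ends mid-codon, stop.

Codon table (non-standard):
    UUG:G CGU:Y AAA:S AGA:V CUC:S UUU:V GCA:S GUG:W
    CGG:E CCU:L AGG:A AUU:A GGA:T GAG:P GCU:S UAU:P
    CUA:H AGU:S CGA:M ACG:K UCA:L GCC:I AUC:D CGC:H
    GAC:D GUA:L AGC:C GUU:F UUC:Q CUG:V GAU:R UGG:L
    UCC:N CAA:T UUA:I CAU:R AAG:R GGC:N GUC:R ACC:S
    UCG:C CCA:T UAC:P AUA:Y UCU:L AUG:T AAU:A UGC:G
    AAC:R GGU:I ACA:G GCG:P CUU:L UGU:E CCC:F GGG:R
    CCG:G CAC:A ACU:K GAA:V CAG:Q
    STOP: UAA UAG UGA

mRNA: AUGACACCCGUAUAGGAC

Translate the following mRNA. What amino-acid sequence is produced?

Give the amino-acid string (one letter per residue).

start AUG at pos 0
pos 0: AUG -> T; peptide=T
pos 3: ACA -> G; peptide=TG
pos 6: CCC -> F; peptide=TGF
pos 9: GUA -> L; peptide=TGFL
pos 12: UAG -> STOP

Answer: TGFL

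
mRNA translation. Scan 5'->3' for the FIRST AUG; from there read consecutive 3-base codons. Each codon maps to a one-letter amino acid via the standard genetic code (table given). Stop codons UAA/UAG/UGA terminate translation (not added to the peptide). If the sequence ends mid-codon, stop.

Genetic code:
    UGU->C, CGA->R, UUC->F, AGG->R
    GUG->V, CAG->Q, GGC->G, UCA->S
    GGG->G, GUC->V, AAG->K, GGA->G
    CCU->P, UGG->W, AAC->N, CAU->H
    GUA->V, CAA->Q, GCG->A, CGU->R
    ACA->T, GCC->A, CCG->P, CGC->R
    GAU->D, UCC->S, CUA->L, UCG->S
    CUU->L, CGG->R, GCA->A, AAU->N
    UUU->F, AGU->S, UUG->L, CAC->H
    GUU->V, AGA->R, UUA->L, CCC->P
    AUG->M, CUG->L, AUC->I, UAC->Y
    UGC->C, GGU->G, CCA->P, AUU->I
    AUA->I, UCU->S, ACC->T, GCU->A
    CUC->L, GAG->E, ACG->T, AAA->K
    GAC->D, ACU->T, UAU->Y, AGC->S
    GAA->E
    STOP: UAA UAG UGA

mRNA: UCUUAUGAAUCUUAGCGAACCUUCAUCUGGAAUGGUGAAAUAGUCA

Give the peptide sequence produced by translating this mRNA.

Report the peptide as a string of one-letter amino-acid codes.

start AUG at pos 4
pos 4: AUG -> M; peptide=M
pos 7: AAU -> N; peptide=MN
pos 10: CUU -> L; peptide=MNL
pos 13: AGC -> S; peptide=MNLS
pos 16: GAA -> E; peptide=MNLSE
pos 19: CCU -> P; peptide=MNLSEP
pos 22: UCA -> S; peptide=MNLSEPS
pos 25: UCU -> S; peptide=MNLSEPSS
pos 28: GGA -> G; peptide=MNLSEPSSG
pos 31: AUG -> M; peptide=MNLSEPSSGM
pos 34: GUG -> V; peptide=MNLSEPSSGMV
pos 37: AAA -> K; peptide=MNLSEPSSGMVK
pos 40: UAG -> STOP

Answer: MNLSEPSSGMVK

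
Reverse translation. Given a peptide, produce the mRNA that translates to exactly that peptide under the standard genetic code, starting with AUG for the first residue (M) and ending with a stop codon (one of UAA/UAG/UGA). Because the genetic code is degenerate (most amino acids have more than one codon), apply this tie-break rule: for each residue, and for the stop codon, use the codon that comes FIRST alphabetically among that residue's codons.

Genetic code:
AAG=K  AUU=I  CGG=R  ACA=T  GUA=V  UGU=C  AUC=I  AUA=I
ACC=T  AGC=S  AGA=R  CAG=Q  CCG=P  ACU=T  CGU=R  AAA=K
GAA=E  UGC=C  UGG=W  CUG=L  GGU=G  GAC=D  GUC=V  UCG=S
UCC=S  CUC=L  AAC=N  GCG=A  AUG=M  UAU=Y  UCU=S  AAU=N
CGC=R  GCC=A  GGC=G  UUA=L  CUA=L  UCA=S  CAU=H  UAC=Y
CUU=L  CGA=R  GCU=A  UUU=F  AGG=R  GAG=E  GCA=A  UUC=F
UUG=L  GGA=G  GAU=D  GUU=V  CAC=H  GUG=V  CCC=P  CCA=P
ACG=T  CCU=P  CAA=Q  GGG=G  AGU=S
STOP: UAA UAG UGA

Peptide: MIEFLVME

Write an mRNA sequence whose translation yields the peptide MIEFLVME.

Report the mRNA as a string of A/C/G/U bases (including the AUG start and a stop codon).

Answer: mRNA: AUGAUAGAAUUCCUAGUAAUGGAAUAA

Derivation:
residue 1: M -> AUG (start codon)
residue 2: I codons sorted = AUA,AUC,AUU -> pick first = AUA
residue 3: E codons sorted = GAA,GAG -> pick first = GAA
residue 4: F codons sorted = UUC,UUU -> pick first = UUC
residue 5: L codons sorted = CUA,CUC,CUG,CUU,UUA,UUG -> pick first = CUA
residue 6: V codons sorted = GUA,GUC,GUG,GUU -> pick first = GUA
residue 7: M -> AUG (only codon)
residue 8: E codons sorted = GAA,GAG -> pick first = GAA
terminator: stop codons sorted = UAA,UAG,UGA -> pick first = UAA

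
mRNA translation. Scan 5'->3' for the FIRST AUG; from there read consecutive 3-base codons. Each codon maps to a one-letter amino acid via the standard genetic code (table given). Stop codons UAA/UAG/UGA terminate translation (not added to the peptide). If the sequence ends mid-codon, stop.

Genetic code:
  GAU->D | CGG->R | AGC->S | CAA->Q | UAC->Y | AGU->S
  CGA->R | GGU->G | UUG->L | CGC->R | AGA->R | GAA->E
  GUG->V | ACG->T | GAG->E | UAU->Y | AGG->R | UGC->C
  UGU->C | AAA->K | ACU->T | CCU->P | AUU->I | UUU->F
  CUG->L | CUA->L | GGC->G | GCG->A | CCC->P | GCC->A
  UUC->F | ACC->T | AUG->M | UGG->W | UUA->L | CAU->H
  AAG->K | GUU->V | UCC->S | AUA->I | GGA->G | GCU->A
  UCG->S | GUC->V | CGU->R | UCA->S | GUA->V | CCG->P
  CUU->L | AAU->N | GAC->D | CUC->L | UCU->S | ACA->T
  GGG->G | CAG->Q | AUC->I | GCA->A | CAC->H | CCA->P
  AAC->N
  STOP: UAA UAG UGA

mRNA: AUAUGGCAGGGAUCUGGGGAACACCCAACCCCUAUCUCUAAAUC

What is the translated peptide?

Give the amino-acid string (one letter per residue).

Answer: MAGIWGTPNPYL

Derivation:
start AUG at pos 2
pos 2: AUG -> M; peptide=M
pos 5: GCA -> A; peptide=MA
pos 8: GGG -> G; peptide=MAG
pos 11: AUC -> I; peptide=MAGI
pos 14: UGG -> W; peptide=MAGIW
pos 17: GGA -> G; peptide=MAGIWG
pos 20: ACA -> T; peptide=MAGIWGT
pos 23: CCC -> P; peptide=MAGIWGTP
pos 26: AAC -> N; peptide=MAGIWGTPN
pos 29: CCC -> P; peptide=MAGIWGTPNP
pos 32: UAU -> Y; peptide=MAGIWGTPNPY
pos 35: CUC -> L; peptide=MAGIWGTPNPYL
pos 38: UAA -> STOP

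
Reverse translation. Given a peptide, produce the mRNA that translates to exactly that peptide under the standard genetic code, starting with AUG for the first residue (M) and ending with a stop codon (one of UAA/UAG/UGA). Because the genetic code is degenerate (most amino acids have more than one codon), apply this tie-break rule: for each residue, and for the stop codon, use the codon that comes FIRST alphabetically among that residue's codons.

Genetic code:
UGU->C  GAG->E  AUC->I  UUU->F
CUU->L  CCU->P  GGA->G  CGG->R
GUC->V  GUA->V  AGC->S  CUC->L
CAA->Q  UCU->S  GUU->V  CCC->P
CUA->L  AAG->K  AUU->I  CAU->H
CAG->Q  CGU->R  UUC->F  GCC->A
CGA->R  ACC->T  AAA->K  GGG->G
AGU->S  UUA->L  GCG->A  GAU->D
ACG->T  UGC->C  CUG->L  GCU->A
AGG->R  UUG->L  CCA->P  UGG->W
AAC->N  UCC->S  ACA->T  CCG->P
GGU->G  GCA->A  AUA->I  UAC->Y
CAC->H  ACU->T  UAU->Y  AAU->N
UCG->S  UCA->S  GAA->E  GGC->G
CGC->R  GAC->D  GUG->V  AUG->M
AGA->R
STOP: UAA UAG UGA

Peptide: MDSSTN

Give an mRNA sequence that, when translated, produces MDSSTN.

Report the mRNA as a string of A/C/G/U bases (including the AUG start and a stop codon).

residue 1: M -> AUG (start codon)
residue 2: D codons sorted = GAC,GAU -> pick first = GAC
residue 3: S codons sorted = AGC,AGU,UCA,UCC,UCG,UCU -> pick first = AGC
residue 4: S codons sorted = AGC,AGU,UCA,UCC,UCG,UCU -> pick first = AGC
residue 5: T codons sorted = ACA,ACC,ACG,ACU -> pick first = ACA
residue 6: N codons sorted = AAC,AAU -> pick first = AAC
terminator: stop codons sorted = UAA,UAG,UGA -> pick first = UAA

Answer: mRNA: AUGGACAGCAGCACAAACUAA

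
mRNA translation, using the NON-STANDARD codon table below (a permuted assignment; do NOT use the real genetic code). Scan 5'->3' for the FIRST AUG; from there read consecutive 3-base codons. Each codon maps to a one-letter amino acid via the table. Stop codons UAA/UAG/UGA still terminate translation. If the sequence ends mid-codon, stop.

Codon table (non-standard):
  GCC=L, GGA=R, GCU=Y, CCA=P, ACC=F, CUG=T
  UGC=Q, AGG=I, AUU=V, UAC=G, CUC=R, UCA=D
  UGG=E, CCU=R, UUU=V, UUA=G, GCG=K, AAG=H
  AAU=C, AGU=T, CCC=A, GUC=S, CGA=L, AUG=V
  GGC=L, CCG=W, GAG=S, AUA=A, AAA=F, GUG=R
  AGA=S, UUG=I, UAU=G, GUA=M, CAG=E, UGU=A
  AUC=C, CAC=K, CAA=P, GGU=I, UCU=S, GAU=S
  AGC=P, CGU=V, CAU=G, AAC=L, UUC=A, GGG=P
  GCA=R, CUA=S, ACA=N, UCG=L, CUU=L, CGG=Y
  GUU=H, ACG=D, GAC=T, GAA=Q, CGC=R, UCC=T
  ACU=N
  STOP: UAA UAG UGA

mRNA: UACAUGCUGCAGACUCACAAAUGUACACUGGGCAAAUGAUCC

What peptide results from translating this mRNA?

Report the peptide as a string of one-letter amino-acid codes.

start AUG at pos 3
pos 3: AUG -> V; peptide=V
pos 6: CUG -> T; peptide=VT
pos 9: CAG -> E; peptide=VTE
pos 12: ACU -> N; peptide=VTEN
pos 15: CAC -> K; peptide=VTENK
pos 18: AAA -> F; peptide=VTENKF
pos 21: UGU -> A; peptide=VTENKFA
pos 24: ACA -> N; peptide=VTENKFAN
pos 27: CUG -> T; peptide=VTENKFANT
pos 30: GGC -> L; peptide=VTENKFANTL
pos 33: AAA -> F; peptide=VTENKFANTLF
pos 36: UGA -> STOP

Answer: VTENKFANTLF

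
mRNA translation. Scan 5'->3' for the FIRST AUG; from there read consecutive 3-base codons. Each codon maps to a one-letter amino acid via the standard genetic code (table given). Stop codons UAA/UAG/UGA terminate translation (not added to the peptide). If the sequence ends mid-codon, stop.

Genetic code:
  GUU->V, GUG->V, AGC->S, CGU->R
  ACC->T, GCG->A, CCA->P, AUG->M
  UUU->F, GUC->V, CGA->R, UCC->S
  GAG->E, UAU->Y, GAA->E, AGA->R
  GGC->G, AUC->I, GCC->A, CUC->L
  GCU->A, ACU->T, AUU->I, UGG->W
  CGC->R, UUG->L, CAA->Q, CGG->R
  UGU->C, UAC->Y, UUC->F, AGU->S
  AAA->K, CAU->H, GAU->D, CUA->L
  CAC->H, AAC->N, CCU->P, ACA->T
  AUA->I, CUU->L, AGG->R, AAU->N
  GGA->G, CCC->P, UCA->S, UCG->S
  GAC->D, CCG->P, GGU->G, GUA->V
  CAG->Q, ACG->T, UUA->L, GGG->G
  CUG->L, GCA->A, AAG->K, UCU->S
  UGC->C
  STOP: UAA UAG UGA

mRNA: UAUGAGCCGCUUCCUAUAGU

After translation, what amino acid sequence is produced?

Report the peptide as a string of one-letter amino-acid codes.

Answer: MSRFL

Derivation:
start AUG at pos 1
pos 1: AUG -> M; peptide=M
pos 4: AGC -> S; peptide=MS
pos 7: CGC -> R; peptide=MSR
pos 10: UUC -> F; peptide=MSRF
pos 13: CUA -> L; peptide=MSRFL
pos 16: UAG -> STOP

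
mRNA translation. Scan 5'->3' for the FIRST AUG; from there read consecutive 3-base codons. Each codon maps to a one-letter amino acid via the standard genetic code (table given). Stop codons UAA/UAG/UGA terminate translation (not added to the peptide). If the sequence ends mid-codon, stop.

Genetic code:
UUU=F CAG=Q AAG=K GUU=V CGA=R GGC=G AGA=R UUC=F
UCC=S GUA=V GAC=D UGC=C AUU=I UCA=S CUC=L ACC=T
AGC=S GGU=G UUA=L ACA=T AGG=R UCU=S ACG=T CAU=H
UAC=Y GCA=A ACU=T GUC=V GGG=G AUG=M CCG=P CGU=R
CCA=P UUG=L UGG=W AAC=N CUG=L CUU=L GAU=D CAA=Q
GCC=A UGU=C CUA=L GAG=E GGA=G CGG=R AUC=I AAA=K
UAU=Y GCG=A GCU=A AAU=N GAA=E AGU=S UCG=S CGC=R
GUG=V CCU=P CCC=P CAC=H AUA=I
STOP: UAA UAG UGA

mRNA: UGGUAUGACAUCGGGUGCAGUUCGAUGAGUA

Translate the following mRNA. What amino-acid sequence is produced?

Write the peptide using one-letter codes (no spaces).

start AUG at pos 4
pos 4: AUG -> M; peptide=M
pos 7: ACA -> T; peptide=MT
pos 10: UCG -> S; peptide=MTS
pos 13: GGU -> G; peptide=MTSG
pos 16: GCA -> A; peptide=MTSGA
pos 19: GUU -> V; peptide=MTSGAV
pos 22: CGA -> R; peptide=MTSGAVR
pos 25: UGA -> STOP

Answer: MTSGAVR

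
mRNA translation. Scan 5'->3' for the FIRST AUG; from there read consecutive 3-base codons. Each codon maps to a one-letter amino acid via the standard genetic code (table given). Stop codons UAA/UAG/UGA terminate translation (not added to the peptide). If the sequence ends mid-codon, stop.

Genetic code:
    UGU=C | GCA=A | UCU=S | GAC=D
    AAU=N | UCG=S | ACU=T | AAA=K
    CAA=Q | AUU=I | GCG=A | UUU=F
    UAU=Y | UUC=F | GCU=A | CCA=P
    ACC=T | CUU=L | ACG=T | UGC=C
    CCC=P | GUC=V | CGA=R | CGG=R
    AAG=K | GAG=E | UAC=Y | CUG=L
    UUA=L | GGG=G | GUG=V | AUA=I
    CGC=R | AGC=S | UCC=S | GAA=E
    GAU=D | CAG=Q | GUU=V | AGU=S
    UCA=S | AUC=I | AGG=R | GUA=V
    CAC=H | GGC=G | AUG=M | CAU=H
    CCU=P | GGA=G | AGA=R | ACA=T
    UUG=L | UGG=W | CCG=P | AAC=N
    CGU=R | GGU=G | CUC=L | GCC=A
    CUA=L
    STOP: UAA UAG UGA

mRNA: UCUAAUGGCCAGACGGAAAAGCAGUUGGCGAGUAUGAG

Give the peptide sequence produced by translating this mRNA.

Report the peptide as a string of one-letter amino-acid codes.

start AUG at pos 4
pos 4: AUG -> M; peptide=M
pos 7: GCC -> A; peptide=MA
pos 10: AGA -> R; peptide=MAR
pos 13: CGG -> R; peptide=MARR
pos 16: AAA -> K; peptide=MARRK
pos 19: AGC -> S; peptide=MARRKS
pos 22: AGU -> S; peptide=MARRKSS
pos 25: UGG -> W; peptide=MARRKSSW
pos 28: CGA -> R; peptide=MARRKSSWR
pos 31: GUA -> V; peptide=MARRKSSWRV
pos 34: UGA -> STOP

Answer: MARRKSSWRV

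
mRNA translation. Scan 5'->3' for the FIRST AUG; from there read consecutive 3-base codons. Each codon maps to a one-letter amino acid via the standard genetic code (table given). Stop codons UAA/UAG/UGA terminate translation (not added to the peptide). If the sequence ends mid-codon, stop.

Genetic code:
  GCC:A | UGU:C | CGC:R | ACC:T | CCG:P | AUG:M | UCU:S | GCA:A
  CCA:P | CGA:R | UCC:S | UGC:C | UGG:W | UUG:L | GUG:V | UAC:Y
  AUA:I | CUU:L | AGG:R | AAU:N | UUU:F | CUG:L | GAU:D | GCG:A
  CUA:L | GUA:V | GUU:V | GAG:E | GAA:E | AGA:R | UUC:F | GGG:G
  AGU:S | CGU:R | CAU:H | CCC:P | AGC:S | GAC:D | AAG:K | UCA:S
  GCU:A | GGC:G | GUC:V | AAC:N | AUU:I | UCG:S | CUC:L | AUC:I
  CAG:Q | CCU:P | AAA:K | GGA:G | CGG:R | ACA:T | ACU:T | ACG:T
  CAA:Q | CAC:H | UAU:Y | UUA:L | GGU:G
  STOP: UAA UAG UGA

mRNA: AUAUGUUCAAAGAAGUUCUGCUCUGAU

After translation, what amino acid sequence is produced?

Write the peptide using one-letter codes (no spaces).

start AUG at pos 2
pos 2: AUG -> M; peptide=M
pos 5: UUC -> F; peptide=MF
pos 8: AAA -> K; peptide=MFK
pos 11: GAA -> E; peptide=MFKE
pos 14: GUU -> V; peptide=MFKEV
pos 17: CUG -> L; peptide=MFKEVL
pos 20: CUC -> L; peptide=MFKEVLL
pos 23: UGA -> STOP

Answer: MFKEVLL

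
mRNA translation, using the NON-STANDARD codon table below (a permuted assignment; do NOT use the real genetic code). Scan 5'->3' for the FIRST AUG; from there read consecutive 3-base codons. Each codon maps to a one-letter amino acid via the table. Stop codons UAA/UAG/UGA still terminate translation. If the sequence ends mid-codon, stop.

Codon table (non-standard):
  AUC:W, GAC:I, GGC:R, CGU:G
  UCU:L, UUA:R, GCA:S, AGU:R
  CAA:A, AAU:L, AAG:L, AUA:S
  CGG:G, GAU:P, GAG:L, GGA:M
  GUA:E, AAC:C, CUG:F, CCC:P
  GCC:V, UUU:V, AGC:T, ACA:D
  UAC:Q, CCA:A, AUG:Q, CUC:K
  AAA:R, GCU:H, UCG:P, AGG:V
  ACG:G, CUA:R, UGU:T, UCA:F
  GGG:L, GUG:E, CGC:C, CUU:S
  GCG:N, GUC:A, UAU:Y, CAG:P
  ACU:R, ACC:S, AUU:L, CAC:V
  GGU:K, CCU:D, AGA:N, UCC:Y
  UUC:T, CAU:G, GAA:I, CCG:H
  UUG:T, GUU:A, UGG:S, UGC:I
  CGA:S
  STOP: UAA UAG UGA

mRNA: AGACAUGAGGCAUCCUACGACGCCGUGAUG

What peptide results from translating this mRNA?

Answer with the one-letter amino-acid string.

Answer: QVGDGGH

Derivation:
start AUG at pos 4
pos 4: AUG -> Q; peptide=Q
pos 7: AGG -> V; peptide=QV
pos 10: CAU -> G; peptide=QVG
pos 13: CCU -> D; peptide=QVGD
pos 16: ACG -> G; peptide=QVGDG
pos 19: ACG -> G; peptide=QVGDGG
pos 22: CCG -> H; peptide=QVGDGGH
pos 25: UGA -> STOP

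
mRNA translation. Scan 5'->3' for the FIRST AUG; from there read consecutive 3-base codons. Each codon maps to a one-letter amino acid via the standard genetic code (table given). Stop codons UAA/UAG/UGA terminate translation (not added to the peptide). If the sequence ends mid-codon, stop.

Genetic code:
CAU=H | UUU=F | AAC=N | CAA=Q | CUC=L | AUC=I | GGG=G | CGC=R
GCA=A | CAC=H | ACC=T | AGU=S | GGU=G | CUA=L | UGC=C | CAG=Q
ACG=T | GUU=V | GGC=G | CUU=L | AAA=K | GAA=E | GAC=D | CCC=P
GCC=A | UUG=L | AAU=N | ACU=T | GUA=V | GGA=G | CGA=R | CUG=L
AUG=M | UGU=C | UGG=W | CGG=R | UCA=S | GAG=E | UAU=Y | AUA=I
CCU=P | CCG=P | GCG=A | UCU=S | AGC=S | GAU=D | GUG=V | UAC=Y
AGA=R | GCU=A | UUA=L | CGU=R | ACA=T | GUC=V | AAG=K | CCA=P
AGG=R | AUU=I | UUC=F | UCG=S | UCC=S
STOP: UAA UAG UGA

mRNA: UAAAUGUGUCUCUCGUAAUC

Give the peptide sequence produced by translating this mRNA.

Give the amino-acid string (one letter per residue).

start AUG at pos 3
pos 3: AUG -> M; peptide=M
pos 6: UGU -> C; peptide=MC
pos 9: CUC -> L; peptide=MCL
pos 12: UCG -> S; peptide=MCLS
pos 15: UAA -> STOP

Answer: MCLS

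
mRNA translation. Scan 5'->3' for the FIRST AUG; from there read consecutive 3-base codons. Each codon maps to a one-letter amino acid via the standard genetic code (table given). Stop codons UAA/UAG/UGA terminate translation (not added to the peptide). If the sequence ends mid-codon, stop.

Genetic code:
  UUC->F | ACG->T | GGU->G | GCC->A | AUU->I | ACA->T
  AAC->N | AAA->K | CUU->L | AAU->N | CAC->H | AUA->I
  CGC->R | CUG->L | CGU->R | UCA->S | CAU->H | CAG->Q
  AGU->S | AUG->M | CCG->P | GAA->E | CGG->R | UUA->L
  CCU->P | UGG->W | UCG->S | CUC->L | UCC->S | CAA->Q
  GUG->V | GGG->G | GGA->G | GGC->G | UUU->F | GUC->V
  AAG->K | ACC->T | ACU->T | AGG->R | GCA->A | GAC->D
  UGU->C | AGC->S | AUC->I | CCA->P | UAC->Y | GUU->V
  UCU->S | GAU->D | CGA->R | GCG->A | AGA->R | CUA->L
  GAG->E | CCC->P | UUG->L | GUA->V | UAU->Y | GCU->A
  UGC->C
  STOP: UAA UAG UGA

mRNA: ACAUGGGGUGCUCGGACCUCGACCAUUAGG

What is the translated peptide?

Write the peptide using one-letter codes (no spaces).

Answer: MGCSDLDH

Derivation:
start AUG at pos 2
pos 2: AUG -> M; peptide=M
pos 5: GGG -> G; peptide=MG
pos 8: UGC -> C; peptide=MGC
pos 11: UCG -> S; peptide=MGCS
pos 14: GAC -> D; peptide=MGCSD
pos 17: CUC -> L; peptide=MGCSDL
pos 20: GAC -> D; peptide=MGCSDLD
pos 23: CAU -> H; peptide=MGCSDLDH
pos 26: UAG -> STOP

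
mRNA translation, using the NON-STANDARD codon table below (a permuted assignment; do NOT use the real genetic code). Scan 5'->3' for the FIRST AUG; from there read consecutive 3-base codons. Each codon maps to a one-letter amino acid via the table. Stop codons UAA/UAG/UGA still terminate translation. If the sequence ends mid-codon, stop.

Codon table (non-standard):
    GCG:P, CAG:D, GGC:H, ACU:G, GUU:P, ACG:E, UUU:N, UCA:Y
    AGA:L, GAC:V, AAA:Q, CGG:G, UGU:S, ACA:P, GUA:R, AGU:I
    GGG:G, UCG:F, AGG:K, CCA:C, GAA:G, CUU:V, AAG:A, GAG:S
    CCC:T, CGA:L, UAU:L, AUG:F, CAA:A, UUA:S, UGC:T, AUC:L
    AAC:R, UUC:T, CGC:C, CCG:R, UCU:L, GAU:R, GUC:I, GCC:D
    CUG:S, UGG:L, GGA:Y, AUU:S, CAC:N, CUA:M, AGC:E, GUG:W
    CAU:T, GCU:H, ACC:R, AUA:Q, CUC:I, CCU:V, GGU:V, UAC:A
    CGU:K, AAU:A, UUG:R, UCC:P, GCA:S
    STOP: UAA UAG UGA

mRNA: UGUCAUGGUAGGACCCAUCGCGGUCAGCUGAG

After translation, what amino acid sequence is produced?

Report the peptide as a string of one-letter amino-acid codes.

start AUG at pos 4
pos 4: AUG -> F; peptide=F
pos 7: GUA -> R; peptide=FR
pos 10: GGA -> Y; peptide=FRY
pos 13: CCC -> T; peptide=FRYT
pos 16: AUC -> L; peptide=FRYTL
pos 19: GCG -> P; peptide=FRYTLP
pos 22: GUC -> I; peptide=FRYTLPI
pos 25: AGC -> E; peptide=FRYTLPIE
pos 28: UGA -> STOP

Answer: FRYTLPIE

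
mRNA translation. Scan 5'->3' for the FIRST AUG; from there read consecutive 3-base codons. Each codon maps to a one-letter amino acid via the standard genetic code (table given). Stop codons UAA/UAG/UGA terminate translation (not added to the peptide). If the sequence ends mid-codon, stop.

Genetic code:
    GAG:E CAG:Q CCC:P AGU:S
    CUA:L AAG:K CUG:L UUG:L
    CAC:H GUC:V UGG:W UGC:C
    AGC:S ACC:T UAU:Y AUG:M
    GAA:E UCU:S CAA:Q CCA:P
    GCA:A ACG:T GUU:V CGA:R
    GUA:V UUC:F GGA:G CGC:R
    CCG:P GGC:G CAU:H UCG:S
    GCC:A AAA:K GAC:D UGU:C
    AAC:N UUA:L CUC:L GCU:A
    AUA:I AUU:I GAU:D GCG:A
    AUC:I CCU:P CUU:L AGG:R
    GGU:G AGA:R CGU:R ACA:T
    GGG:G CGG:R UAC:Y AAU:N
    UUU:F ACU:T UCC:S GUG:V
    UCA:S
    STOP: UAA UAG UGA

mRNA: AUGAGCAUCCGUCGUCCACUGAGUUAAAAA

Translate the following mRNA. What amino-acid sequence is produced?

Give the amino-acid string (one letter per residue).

start AUG at pos 0
pos 0: AUG -> M; peptide=M
pos 3: AGC -> S; peptide=MS
pos 6: AUC -> I; peptide=MSI
pos 9: CGU -> R; peptide=MSIR
pos 12: CGU -> R; peptide=MSIRR
pos 15: CCA -> P; peptide=MSIRRP
pos 18: CUG -> L; peptide=MSIRRPL
pos 21: AGU -> S; peptide=MSIRRPLS
pos 24: UAA -> STOP

Answer: MSIRRPLS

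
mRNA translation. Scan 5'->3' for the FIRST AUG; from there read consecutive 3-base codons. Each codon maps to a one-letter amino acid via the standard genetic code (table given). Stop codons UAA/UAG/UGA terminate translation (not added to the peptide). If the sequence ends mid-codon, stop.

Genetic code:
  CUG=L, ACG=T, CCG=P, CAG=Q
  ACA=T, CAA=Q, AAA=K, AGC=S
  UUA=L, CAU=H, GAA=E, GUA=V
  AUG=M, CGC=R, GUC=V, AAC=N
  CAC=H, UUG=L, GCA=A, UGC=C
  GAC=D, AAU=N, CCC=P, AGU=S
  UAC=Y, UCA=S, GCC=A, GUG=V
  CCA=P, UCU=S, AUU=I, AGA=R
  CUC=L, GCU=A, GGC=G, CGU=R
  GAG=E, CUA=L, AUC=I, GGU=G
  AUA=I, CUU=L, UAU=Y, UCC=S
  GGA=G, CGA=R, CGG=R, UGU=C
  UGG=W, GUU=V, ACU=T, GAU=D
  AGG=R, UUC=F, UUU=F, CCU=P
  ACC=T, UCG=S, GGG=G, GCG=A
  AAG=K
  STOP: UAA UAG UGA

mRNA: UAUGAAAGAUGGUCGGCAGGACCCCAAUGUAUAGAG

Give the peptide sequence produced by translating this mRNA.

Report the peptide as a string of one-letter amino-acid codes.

start AUG at pos 1
pos 1: AUG -> M; peptide=M
pos 4: AAA -> K; peptide=MK
pos 7: GAU -> D; peptide=MKD
pos 10: GGU -> G; peptide=MKDG
pos 13: CGG -> R; peptide=MKDGR
pos 16: CAG -> Q; peptide=MKDGRQ
pos 19: GAC -> D; peptide=MKDGRQD
pos 22: CCC -> P; peptide=MKDGRQDP
pos 25: AAU -> N; peptide=MKDGRQDPN
pos 28: GUA -> V; peptide=MKDGRQDPNV
pos 31: UAG -> STOP

Answer: MKDGRQDPNV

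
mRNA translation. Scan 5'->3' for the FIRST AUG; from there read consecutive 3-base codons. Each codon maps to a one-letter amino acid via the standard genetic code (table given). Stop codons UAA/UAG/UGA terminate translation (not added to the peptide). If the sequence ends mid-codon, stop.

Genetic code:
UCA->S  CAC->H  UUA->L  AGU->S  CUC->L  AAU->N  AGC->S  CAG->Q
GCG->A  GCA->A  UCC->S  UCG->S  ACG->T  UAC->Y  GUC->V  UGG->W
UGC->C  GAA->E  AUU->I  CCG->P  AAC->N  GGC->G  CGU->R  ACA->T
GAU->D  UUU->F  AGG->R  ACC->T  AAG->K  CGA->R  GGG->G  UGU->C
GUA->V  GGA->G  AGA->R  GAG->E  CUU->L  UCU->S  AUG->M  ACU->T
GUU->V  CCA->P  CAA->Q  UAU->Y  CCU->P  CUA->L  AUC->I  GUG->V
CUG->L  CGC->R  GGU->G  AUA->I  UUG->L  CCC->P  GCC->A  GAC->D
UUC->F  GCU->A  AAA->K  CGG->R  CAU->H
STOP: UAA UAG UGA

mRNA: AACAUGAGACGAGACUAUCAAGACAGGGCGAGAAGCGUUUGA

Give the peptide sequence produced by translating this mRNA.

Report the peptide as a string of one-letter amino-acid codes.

start AUG at pos 3
pos 3: AUG -> M; peptide=M
pos 6: AGA -> R; peptide=MR
pos 9: CGA -> R; peptide=MRR
pos 12: GAC -> D; peptide=MRRD
pos 15: UAU -> Y; peptide=MRRDY
pos 18: CAA -> Q; peptide=MRRDYQ
pos 21: GAC -> D; peptide=MRRDYQD
pos 24: AGG -> R; peptide=MRRDYQDR
pos 27: GCG -> A; peptide=MRRDYQDRA
pos 30: AGA -> R; peptide=MRRDYQDRAR
pos 33: AGC -> S; peptide=MRRDYQDRARS
pos 36: GUU -> V; peptide=MRRDYQDRARSV
pos 39: UGA -> STOP

Answer: MRRDYQDRARSV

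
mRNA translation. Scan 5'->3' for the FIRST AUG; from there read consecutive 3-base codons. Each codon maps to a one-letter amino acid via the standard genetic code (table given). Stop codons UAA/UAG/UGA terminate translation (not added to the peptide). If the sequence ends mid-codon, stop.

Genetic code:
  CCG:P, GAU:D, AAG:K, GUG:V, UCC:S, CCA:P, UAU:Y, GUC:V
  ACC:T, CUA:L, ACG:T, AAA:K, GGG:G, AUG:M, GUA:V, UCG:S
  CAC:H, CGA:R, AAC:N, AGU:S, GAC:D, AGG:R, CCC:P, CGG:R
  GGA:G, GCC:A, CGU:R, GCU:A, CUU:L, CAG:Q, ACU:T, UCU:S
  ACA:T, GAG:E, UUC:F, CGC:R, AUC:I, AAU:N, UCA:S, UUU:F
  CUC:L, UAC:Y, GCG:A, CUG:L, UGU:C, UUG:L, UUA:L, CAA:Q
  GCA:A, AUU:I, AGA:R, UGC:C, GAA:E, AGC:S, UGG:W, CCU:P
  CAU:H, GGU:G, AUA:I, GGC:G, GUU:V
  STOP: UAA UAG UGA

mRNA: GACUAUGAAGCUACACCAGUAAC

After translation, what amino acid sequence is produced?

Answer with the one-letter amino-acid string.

Answer: MKLHQ

Derivation:
start AUG at pos 4
pos 4: AUG -> M; peptide=M
pos 7: AAG -> K; peptide=MK
pos 10: CUA -> L; peptide=MKL
pos 13: CAC -> H; peptide=MKLH
pos 16: CAG -> Q; peptide=MKLHQ
pos 19: UAA -> STOP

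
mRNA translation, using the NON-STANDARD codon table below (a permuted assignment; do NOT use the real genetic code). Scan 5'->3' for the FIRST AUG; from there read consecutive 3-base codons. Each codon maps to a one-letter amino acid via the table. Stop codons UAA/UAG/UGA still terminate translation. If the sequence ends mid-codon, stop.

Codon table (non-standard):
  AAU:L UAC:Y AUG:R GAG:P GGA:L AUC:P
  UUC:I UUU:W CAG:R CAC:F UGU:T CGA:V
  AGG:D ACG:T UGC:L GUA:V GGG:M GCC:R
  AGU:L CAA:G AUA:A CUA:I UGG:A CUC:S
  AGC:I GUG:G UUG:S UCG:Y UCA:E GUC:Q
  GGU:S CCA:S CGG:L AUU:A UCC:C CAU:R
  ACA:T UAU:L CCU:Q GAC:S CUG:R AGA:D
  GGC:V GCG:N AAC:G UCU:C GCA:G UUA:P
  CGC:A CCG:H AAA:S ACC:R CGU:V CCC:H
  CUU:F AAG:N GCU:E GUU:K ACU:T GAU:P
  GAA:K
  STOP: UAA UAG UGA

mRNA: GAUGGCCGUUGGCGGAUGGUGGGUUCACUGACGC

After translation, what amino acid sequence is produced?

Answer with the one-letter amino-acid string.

Answer: RRKVLAAKF

Derivation:
start AUG at pos 1
pos 1: AUG -> R; peptide=R
pos 4: GCC -> R; peptide=RR
pos 7: GUU -> K; peptide=RRK
pos 10: GGC -> V; peptide=RRKV
pos 13: GGA -> L; peptide=RRKVL
pos 16: UGG -> A; peptide=RRKVLA
pos 19: UGG -> A; peptide=RRKVLAA
pos 22: GUU -> K; peptide=RRKVLAAK
pos 25: CAC -> F; peptide=RRKVLAAKF
pos 28: UGA -> STOP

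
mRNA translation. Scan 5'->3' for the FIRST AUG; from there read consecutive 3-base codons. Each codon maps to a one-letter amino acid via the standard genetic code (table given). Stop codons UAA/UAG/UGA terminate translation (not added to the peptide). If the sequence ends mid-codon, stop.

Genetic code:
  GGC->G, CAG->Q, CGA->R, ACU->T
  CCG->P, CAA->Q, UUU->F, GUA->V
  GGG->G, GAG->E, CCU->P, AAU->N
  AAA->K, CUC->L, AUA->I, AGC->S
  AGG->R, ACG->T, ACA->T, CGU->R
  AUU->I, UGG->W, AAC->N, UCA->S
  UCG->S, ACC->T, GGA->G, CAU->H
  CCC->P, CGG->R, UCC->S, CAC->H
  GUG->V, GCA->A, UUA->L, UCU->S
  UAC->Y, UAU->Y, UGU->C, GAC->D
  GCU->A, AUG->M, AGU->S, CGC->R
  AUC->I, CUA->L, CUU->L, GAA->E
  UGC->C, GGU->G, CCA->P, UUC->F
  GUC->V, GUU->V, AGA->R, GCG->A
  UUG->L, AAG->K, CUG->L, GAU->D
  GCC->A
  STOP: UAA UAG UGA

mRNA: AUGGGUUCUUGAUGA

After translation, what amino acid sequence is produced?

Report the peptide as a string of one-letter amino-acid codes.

start AUG at pos 0
pos 0: AUG -> M; peptide=M
pos 3: GGU -> G; peptide=MG
pos 6: UCU -> S; peptide=MGS
pos 9: UGA -> STOP

Answer: MGS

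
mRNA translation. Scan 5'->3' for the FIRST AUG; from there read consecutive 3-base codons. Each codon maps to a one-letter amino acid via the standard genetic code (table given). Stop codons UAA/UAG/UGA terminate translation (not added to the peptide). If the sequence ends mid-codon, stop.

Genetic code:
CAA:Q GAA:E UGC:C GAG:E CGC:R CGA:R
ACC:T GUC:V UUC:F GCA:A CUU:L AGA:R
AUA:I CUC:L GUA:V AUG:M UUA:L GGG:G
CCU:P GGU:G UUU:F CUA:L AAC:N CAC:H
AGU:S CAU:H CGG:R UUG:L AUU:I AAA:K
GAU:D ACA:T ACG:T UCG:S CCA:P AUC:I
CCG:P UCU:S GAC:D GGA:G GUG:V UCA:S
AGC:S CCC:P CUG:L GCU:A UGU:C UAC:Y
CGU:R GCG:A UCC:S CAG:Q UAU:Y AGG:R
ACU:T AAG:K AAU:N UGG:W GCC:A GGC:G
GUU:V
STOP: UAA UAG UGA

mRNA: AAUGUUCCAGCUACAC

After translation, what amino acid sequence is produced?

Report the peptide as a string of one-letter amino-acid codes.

Answer: MFQLH

Derivation:
start AUG at pos 1
pos 1: AUG -> M; peptide=M
pos 4: UUC -> F; peptide=MF
pos 7: CAG -> Q; peptide=MFQ
pos 10: CUA -> L; peptide=MFQL
pos 13: CAC -> H; peptide=MFQLH
pos 16: only 0 nt remain (<3), stop (end of mRNA)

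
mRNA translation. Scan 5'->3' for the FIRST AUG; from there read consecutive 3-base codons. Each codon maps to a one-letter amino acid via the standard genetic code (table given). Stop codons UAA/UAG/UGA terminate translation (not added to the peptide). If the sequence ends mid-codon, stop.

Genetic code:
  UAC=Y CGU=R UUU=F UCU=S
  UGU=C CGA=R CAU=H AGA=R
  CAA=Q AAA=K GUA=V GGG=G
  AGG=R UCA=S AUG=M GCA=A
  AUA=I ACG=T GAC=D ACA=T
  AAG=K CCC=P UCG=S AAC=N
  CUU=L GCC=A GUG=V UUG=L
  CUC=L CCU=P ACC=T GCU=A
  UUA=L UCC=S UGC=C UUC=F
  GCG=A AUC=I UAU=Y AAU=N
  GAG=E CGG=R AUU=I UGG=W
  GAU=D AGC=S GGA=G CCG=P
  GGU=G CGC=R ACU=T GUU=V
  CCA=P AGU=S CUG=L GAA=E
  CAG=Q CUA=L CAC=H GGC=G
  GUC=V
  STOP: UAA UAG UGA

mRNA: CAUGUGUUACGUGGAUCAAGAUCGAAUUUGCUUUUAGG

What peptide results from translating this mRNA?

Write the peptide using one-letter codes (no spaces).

start AUG at pos 1
pos 1: AUG -> M; peptide=M
pos 4: UGU -> C; peptide=MC
pos 7: UAC -> Y; peptide=MCY
pos 10: GUG -> V; peptide=MCYV
pos 13: GAU -> D; peptide=MCYVD
pos 16: CAA -> Q; peptide=MCYVDQ
pos 19: GAU -> D; peptide=MCYVDQD
pos 22: CGA -> R; peptide=MCYVDQDR
pos 25: AUU -> I; peptide=MCYVDQDRI
pos 28: UGC -> C; peptide=MCYVDQDRIC
pos 31: UUU -> F; peptide=MCYVDQDRICF
pos 34: UAG -> STOP

Answer: MCYVDQDRICF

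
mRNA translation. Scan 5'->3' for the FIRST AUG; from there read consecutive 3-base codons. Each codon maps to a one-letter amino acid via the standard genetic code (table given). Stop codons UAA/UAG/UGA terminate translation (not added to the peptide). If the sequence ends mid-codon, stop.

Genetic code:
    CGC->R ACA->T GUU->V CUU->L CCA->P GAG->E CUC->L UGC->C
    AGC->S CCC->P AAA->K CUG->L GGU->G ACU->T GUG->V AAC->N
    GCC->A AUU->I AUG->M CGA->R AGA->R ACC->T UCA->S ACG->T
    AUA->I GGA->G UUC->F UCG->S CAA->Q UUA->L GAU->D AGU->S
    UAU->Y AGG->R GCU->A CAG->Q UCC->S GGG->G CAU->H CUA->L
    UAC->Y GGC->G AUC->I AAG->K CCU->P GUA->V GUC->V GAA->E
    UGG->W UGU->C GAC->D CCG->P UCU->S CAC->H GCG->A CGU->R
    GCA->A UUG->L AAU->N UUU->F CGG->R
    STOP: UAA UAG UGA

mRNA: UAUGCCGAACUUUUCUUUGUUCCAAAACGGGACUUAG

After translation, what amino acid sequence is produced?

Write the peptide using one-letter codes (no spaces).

Answer: MPNFSLFQNGT

Derivation:
start AUG at pos 1
pos 1: AUG -> M; peptide=M
pos 4: CCG -> P; peptide=MP
pos 7: AAC -> N; peptide=MPN
pos 10: UUU -> F; peptide=MPNF
pos 13: UCU -> S; peptide=MPNFS
pos 16: UUG -> L; peptide=MPNFSL
pos 19: UUC -> F; peptide=MPNFSLF
pos 22: CAA -> Q; peptide=MPNFSLFQ
pos 25: AAC -> N; peptide=MPNFSLFQN
pos 28: GGG -> G; peptide=MPNFSLFQNG
pos 31: ACU -> T; peptide=MPNFSLFQNGT
pos 34: UAG -> STOP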